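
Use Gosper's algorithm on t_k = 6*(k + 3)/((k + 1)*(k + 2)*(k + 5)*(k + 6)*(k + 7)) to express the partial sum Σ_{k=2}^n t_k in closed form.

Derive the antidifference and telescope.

S(n) = (n**3 + 15*n**2 + 68*n - 84)/(84*(n**3 + 15*n**2 + 68*n + 84))

t_(k+1)/t_k = (k + 1)*(k + 4)*(k + 5)/((k + 3)**2*(k + 8)).
Gosper form: A/B · C(k+1)/C(k) with A=k + 1, B=k + 8, C=k**3 + 10*k**2 + 33*k + 36.
Need (k + 1)·f(k+1) − (k + 7)·f(k) = k**3 + 10*k**2 + 33*k + 36.
deg f ≤ 6 (via 1,1,3).
A polynomial solution: f(k) = k*(k + 2)*(k + 3)*(k + 4)*(k**2 + 12*k + 41)/90.
So s_k = (B(k−1)f/C)·t_k = (k*(k + 2)*(k + 7)*(k**2 + 12*k + 41)/(90*(k + 3)))·t_k = k*(k**2 + 12*k + 41)/(15*(k**3 + 12*k**2 + 41*k + 30)).
s_(k+1) − s_k = 6*(k + 3)/(k**5 + 21*k**4 + 163*k**3 + 567*k**2 + 844*k + 420) = t_k.
Σ_(k=2)^n t_k = s_(n+1) − s_(2) = ((n**3 + 15*n**2 + 68*n + 54)/(15*(n**3 + 15*n**2 + 68*n + 84))) − (23/420), i.e. (n**3 + 15*n**2 + 68*n - 84)/(84*(n**3 + 15*n**2 + 68*n + 84)).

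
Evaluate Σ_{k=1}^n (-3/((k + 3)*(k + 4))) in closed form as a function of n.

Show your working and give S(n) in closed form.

Step 1: r(k) = (k + 3)/(k + 5).
Gosper form: A/B · C(k+1)/C(k) with A=k + 3, B=k + 5, C=1.
Set up (k + 3)·f(k+1) − (k + 4)·f(k) − (1) = 0.
d = 1 from the (1,1,0) case.
Match coefficients ⇒ f(k) = k/3.
R(k) = B(k−1)·f(k)/C(k) = k*(k + 4)/3; s_k = R·t_k = -k/(k + 3).
Check: Δs_k = -3/(k**2 + 7*k + 12). ✓
Telescope: S(n) = s_(n+1) − s_(1) = (-n - 1)/(n + 4) − (-1/4) = -3*n/(4*n + 16).

S(n) = -3*n/(4*n + 16)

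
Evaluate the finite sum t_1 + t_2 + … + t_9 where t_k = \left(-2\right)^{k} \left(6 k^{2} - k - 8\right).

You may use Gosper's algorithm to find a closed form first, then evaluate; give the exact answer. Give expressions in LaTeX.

Step 1: r(k) = 2*(-6*k**2 - 11*k + 3)/(6*k**2 - k - 8).
Factor: A=-2; B=1; C=k**2 - k/6 - 4/3.
f must satisfy (-2)·f(k+1) − (1)·f(k) = k**2 - k/6 - 4/3.
deg f ≤ 2 (via 0,0,2).
Solving with deg f ≤ 2: f(k) = -(k - 2)*(2*k + 1)/6.
R(k) = B(k−1)·f(k)/C(k) = -(k - 2)*(2*k + 1)/(6*k**2 - k - 8); s_k = R·t_k = (-2)**k*(-2*k**2 + 3*k + 2).
Δs = (-2)**k*(6*k**2 - k - 8), as required.
Evaluate s at k=10 and k=1: -172032 and -6; difference -172026.

Σ = -172026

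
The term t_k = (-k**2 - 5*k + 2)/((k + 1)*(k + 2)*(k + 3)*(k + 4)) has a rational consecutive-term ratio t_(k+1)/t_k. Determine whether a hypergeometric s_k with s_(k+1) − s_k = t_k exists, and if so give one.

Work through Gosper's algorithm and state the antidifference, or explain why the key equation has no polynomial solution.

t_(k+1)/t_k = (k + 1)*(5*k + (k + 1)**2 + 3)/((k + 5)*(k**2 + 5*k - 2)).
Gosper form: A/B · C(k+1)/C(k) with A=k + 1, B=k + 5, C=k**2 + 5*k - 2.
Key eq: (k + 1)·f(k+1) = (k + 4)·f(k) + (k**2 + 5*k - 2).
d = 3 from the (1,1,2) case.
A polynomial solution: f(k) = k*(k**2 - 13)/6.
So s_k = (B(k−1)f/C)·t_k = (k*(k + 4)*(k**2 - 13)/(6*(k**2 + 5*k - 2)))·t_k = k*(13 - k**2)/(6*(k + 1)*(k + 2)*(k + 3)).
Verify: (-k**2 - 5*k + 2)/(k**4 + 10*k**3 + 35*k**2 + 50*k + 24) matches t_k.

s_k = k*(13 - k**2)/(6*(k + 1)*(k + 2)*(k + 3))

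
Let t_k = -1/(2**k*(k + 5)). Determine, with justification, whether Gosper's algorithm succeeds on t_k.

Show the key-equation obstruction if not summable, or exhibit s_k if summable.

Ratio r(k) = (k + 5)/(2*(k + 6)).
A = k/2 + 5/2, B = k + 6, C = 1.
Need (k/2 + 5/2)·f(k+1) − (k + 5)·f(k) = 1.
Degrees (1,1,0) ⇒ d ≤ -1.
Negative degree bound (-1): no f exists, t_k not Gosper-summable.

No. Not Gosper-summable.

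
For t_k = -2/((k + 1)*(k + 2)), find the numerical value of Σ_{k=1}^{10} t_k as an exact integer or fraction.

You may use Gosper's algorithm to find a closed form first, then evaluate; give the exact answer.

Σ = -5/6

Ratio r(k) = (k + 1)/(k + 3).
So A=k + 1 and B=k + 3, with C=1.
Solve (k + 1)·f(k+1) − (k + 2)·f(k) = 1.
deg f ≤ 1 (via 1,1,0).
Solve for f: f(k) = k (degree 1 ≤ 1).
R(k) = B(k−1)·f(k)/C(k) = k*(k + 2); s_k = R·t_k = -2*k/(k + 1).
Δs = -2/(k**2 + 3*k + 2), as required.
Evaluate s at k=11 and k=1: -11/6 and -1; difference -5/6.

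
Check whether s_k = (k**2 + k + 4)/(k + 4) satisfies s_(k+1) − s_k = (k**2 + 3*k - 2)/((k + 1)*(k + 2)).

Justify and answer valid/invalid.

s_(k+1) = (k + (k + 1)**2 + 5)/(k + 5)
s_(k+1) − s_k = (k**2 + 9*k + 4)/(k**2 + 9*k + 20)
(s_(k+1) − s_k) − t_k = 12*(-k**2 - k + 4)/(k**4 + 12*k**3 + 49*k**2 + 78*k + 40)

Invalid: residual 12*(-k**2 - k + 4)/(k**4 + 12*k**3 + 49*k**2 + 78*k + 40) ≠ 0.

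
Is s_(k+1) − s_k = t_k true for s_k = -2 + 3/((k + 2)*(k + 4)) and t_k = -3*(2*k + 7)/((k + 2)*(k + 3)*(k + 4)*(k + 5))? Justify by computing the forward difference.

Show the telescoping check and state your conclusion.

Valid — Δs_k = t_k.

s_(k+1) = -2 + 3/((k + 3)*(k + 5))
s_(k+1) − s_k = 3*(-2*k - 7)/(k**4 + 14*k**3 + 71*k**2 + 154*k + 120)
(s_(k+1) − s_k) − t_k = 0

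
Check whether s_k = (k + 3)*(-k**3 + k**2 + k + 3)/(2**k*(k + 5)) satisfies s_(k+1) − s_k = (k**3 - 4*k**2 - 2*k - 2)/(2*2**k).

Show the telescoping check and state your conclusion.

s_(k+1) = (k + 4)*(k - (k + 1)**3 + (k + 1)**2 + 4)/(2*2**k*(k + 6))
s_(k+1) − s_k = (k**5 + 5*k**4 - 22*k**3 - 96*k**2 - 54*k - 28)/(2*2**k*(k**2 + 11*k + 30))
(s_(k+1) − s_k) − t_k = (-k**4 - 3*k**3 + 24*k**2 + 14*k + 16)/(2**k*(k**2 + 11*k + 30))

Invalid: residual (-k**4 - 3*k**3 + 24*k**2 + 14*k + 16)/(2**k*(k**2 + 11*k + 30)) ≠ 0.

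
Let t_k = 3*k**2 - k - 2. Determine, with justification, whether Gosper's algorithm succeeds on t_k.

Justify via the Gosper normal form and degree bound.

Yes. s_k = k*(k**2 - 2*k - 1).

t_(k+1)/t_k = k*(3*k + 5)/(3*k**2 - k - 2).
Gosper form: A/B · C(k+1)/C(k) with A=1, B=1, C=k**2 - k/3 - 2/3.
Solve (1)·f(k+1) − (1)·f(k) = k**2 - k/3 - 2/3.
deg f ≤ 3 (via 0,0,2).
Match coefficients ⇒ f(k) = k*(k**2 - 2*k - 1)/3.
So s_k = (B(k−1)f/C)·t_k = (k*(k**2 - 2*k - 1)/((k - 1)*(3*k + 2)))·t_k = k*(k**2 - 2*k - 1).
Check: Δs_k = 3*k**2 - k - 2. ✓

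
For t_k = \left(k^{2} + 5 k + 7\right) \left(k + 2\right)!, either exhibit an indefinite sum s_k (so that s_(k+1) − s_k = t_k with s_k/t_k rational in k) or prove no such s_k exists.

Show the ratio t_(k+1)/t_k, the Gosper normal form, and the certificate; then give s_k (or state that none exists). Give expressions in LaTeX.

s_k = \left(k + 2\right) \left(k + 2\right)!

Step 1: r(k) = (k + 3)*(5*k + (k + 1)**2 + 12)/(k**2 + 5*k + 7).
A = k + 3, B = 1, C = k**2 + 5*k + 7.
Solve (k + 3)·f(k+1) − (1)·f(k) = k**2 + 5*k + 7.
d = 1 from the (1,0,2) case.
Coefficient equations give f(k) = k + 2.
So s_k = (B(k−1)f/C)·t_k = ((k + 2)/(k**2 + 5*k + 7))·t_k = (k + 2)*factorial(k + 2).
Verify: (k**2 + 5*k + 7)*factorial(k + 2) matches t_k.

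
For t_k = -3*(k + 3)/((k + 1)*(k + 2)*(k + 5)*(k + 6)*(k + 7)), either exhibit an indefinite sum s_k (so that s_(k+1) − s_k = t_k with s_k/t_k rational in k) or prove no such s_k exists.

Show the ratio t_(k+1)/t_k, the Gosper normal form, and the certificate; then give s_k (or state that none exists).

Ratio r(k) = (k + 1)*(k + 4)*(k + 5)/((k + 3)**2*(k + 8)).
Take A(k)=k + 1, B(k)=k + 8, C(k)=k**3 + 10*k**2 + 33*k + 36.
Solve (k + 1)·f(k+1) − (k + 7)·f(k) = k**3 + 10*k**2 + 33*k + 36.
Degrees (1,1,3) ⇒ d ≤ 6.
Solve for f: f(k) = k*(k + 2)*(k + 3)*(k + 4)*(k**2 + 12*k + 41)/90 (degree 6 ≤ 6).
R(k) = B(k−1)·f(k)/C(k) = k*(k + 2)*(k + 7)*(k**2 + 12*k + 41)/(90*(k + 3)); s_k = R·t_k = k*(-k**2 - 12*k - 41)/(30*(k**3 + 12*k**2 + 41*k + 30)).
Check: Δs_k = 3*(-k - 3)/(k**5 + 21*k**4 + 163*k**3 + 567*k**2 + 844*k + 420). ✓

s_k = k*(-k**2 - 12*k - 41)/(30*(k**3 + 12*k**2 + 41*k + 30))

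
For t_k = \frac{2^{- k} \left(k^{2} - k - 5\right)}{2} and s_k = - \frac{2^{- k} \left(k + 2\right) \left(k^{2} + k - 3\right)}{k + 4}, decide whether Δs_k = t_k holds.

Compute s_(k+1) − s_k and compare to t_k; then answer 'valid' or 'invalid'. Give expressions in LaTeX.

Invalid: residual \frac{2^{- k} \left(- k^{3} - 5 k^{2} + 7 k + 26\right)}{k^{2} + 9 k + 20} ≠ 0.

s_(k+1) = -(k + 3)*(k + (k + 1)**2 - 2)/(2*2**k*(k + 5))
s_(k+1) − s_k = (k**4 + 6*k**3 - 4*k**2 - 51*k - 48)/(2*2**k*(k**2 + 9*k + 20))
(s_(k+1) − s_k) − t_k = (-k**3 - 5*k**2 + 7*k + 26)/(2**k*(k**2 + 9*k + 20))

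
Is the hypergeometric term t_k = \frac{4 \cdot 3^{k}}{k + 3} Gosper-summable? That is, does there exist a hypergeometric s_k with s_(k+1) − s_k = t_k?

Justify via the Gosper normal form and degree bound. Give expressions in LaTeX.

No — key equation has no polynomial f.

Step 1: r(k) = 3*(k + 3)/(k + 4).
Factor: A=3*k + 9; B=k + 4; C=1.
Need (3*k + 9)·f(k+1) − (k + 3)·f(k) = 1.
d = -1 from the (1,1,0) case.
Negative degree bound (-1): no f exists, t_k not Gosper-summable.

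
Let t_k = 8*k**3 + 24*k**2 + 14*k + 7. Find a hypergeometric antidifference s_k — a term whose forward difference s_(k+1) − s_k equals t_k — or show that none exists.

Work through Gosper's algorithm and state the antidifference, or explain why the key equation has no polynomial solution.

Step 1: r(k) = (8*k**3 + 48*k**2 + 86*k + 53)/(8*k**3 + 24*k**2 + 14*k + 7).
A = 1, B = 1, C = k**3 + 3*k**2 + 7*k/4 + 7/8.
Need (1)·f(k+1) − (1)·f(k) = k**3 + 3*k**2 + 7*k/4 + 7/8.
deg f ≤ 4 (via 0,0,3).
A polynomial solution: f(k) = k*(2*k**3 + 4*k**2 - 3*k + 4)/8.
R(k) = B(k−1)·f(k)/C(k) = k*(2*k**3 + 4*k**2 - 3*k + 4)/(8*k**3 + 24*k**2 + 14*k + 7); s_k = R·t_k = k*(2*k**3 + 4*k**2 - 3*k + 4).
s_(k+1) − s_k = 8*k**3 + 24*k**2 + 14*k + 7 = t_k.

s_k = k*(2*k**3 + 4*k**2 - 3*k + 4)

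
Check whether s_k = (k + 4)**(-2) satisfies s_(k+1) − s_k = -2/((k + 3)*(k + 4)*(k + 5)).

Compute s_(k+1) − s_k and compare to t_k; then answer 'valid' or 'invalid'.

Invalid: residual (3*k + 13)/(k**5 + 21*k**4 + 175*k**3 + 723*k**2 + 1480*k + 1200) ≠ 0.

s_(k+1) = (k + 5)**(-2)
s_(k+1) − s_k = (k + 5)**(-2) - 1/(k + 4)**2
(s_(k+1) − s_k) − t_k = (3*k + 13)/(k**5 + 21*k**4 + 175*k**3 + 723*k**2 + 1480*k + 1200)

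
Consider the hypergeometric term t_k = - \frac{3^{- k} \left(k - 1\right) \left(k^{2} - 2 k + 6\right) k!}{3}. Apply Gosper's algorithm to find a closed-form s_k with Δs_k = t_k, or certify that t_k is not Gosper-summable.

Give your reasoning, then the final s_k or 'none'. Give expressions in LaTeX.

The ratio is k*(k + 1)*(-2*k + (k + 1)**2 + 4)/(3*(k - 1)*(k**2 - 2*k + 6)).
Normal form (A,B,C) = (k/3 + 1/3, 1, k**3 - 3*k**2 + 8*k - 6).
Need (k/3 + 1/3)·f(k+1) − (1)·f(k) = k**3 - 3*k**2 + 8*k - 6.
From deg A=1, deg B=0, deg C=3: d=2.
Solving with deg f ≤ 2: f(k) = 3*(k - 2)*(k - 1).
So s_k = (B(k−1)f/C)·t_k = (3*(k - 2)/(k**2 - 2*k + 6))·t_k = -(k - 2)*(k - 1)*factorial(k)/3**k.
Check: Δs_k = -(k - 1)*(k**2 - 2*k + 6)*factorial(k)/(3*3**k). ✓

s_k = - 3^{- k} \left(k - 2\right) \left(k - 1\right) k!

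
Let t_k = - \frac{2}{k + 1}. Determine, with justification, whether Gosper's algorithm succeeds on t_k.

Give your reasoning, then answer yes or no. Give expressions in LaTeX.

No; the coefficient equations for f are inconsistent.

t_(k+1)/t_k = (k + 1)/(k + 2).
Gosper form: A/B · C(k+1)/C(k) with A=k + 1, B=k + 2, C=1.
Set up (k + 1)·f(k+1) − (k + 1)·f(k) − (1) = 0.
Degrees (1,1,0) ⇒ d ≤ 0.
f = c0 ⇒ A·f(k+1) − B(k−1)·f(k) − C = -1. The system {-1 = 0} is inconsistent; no antidifference.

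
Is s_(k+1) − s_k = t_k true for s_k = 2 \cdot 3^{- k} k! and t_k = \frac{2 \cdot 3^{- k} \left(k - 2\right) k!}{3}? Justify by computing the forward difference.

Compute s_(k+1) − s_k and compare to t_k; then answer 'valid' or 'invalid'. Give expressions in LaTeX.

valid (s_(k+1) − s_k reduces to t_k)

s_(k+1) = 2*factorial(k + 1)/(3*3**k)
s_(k+1) − s_k = 2*(k - 2)*factorial(k)/(3*3**k)
(s_(k+1) − s_k) − t_k = 0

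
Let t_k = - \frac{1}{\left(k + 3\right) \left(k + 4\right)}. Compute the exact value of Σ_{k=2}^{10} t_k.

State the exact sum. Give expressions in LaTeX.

Ratio r(k) = (k + 3)/(k + 5).
Factor: A=k + 3; B=k + 5; C=1.
f must satisfy (k + 3)·f(k+1) − (k + 4)·f(k) = 1.
d = 1 from the (1,1,0) case.
A polynomial solution: f(k) = k/3.
R(k) = B(k−1)·f(k)/C(k) = k*(k + 4)/3; s_k = R·t_k = -k/(3*k + 9).
Verify: -1/(k**2 + 7*k + 12) matches t_k.
Σ_(k=2)^(10) t_k = s_(11) − s_(2) = -11/42 − (-2/15) = -9/70.

Σ = -9/70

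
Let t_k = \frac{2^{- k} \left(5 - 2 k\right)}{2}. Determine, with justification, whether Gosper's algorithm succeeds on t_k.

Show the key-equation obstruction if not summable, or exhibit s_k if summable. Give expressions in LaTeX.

Yes. s_k = 2^{- k} \left(2 k - 3\right).

r(k) = (2*k - 3)/(2*(2*k - 5)) after simplifying.
Factor: A=1/2; B=1; C=k - 5/2.
Solve (1/2)·f(k+1) − (1)·f(k) = k - 5/2.
deg f ≤ 1 (via 0,0,1).
Coefficient equations give f(k) = 3 - 2*k.
Get s_k = R·t_k = (2*k - 3)/2**k with R(k) = B(k−1)f(k)/C(k) = -2*(2*k - 3)/(2*k - 5).
Δs = (5 - 2*k)/(2*2**k), as required.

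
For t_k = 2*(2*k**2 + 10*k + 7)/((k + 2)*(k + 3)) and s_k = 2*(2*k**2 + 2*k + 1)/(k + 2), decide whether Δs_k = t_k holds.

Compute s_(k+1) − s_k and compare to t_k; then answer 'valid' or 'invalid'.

valid; difference matches t_k

s_(k+1) = 2*(2*k**2 + 6*k + 5)/(k + 3)
s_(k+1) − s_k = 2*(2*k**2 + 10*k + 7)/(k**2 + 5*k + 6)
(s_(k+1) − s_k) − t_k = 0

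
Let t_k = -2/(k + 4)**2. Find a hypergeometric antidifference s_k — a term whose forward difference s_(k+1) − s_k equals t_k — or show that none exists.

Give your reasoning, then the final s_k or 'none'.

r(k) = (k + 4)**2/(k + 5)**2 after simplifying.
So A=k**2 + 8*k + 16 and B=k**2 + 10*k + 25, with C=1.
Set up (k**2 + 8*k + 16)·f(k+1) − (k**2 + 8*k + 16)·f(k) − (1) = 0.
deg f ≤ 0 (via 2,2,0).
Write f(k) = c0. Then LHS − RHS = -1, requiring -1 = 0: contradictory. No certificate.

none — t_k is not Gosper-summable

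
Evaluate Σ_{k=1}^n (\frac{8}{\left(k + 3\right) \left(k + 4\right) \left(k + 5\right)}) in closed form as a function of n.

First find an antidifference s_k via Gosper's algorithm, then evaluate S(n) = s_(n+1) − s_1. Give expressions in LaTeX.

Ratio r(k) = (k + 3)/(k + 6).
A = k + 3, B = k + 6, C = 1.
Key eq: (k + 3)·f(k+1) = (k + 5)·f(k) + (1).
Bound: deg f ≤ 2.
Solving with deg f ≤ 2: f(k) = k*(k + 7)/24.
R(k) = B(k−1)·f(k)/C(k) = k*(k + 5)*(k + 7)/24; s_k = R·t_k = k*(k + 7)/(3*(k + 3)*(k + 4)).
Δs = 8/(k**3 + 12*k**2 + 47*k + 60), as required.
Evaluate: s_(n+1) = (n**2 + 9*n + 8)/(3*(n**2 + 9*n + 20)); subtract s_(1) = 2/15 ⇒ S(n) = n*(n + 9)/(5*(n**2 + 9*n + 20)).

S(n) = \frac{n \left(n + 9\right)}{5 \left(n^{2} + 9 n + 20\right)}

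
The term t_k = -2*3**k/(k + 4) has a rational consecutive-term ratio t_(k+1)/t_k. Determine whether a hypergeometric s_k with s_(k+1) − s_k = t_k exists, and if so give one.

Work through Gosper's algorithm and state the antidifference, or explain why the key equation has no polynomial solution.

not Gosper-summable; s_k does not exist

The ratio is 3*(k + 4)/(k + 5).
Gosper form: A/B · C(k+1)/C(k) with A=3*k + 12, B=k + 5, C=1.
f must satisfy (3*k + 12)·f(k+1) − (k + 4)·f(k) = 1.
deg f ≤ -1 (via 1,1,0).
Negative degree bound (-1): no f exists, t_k not Gosper-summable.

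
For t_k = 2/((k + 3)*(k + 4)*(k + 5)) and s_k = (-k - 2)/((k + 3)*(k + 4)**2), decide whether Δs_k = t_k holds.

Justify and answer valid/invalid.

s_(k+1) = (-k - 3)/((k + 4)*(k + 5)**2)
s_(k+1) − s_k = ((k + 2)*(k + 5)**2 - (k + 3)**2*(k + 4))/((k + 3)*(k + 4)**2*(k + 5)**2)
(s_(k+1) − s_k) − t_k = 2*(-3*k - 13)/(k**5 + 21*k**4 + 175*k**3 + 723*k**2 + 1480*k + 1200)

Invalid: residual 2*(-3*k - 13)/(k**5 + 21*k**4 + 175*k**3 + 723*k**2 + 1480*k + 1200) ≠ 0.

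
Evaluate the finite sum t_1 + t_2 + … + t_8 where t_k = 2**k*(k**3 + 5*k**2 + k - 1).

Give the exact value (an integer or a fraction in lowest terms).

Step 1: r(k) = 2*(k**3 + 8*k**2 + 14*k + 6)/(k**3 + 5*k**2 + k - 1).
Factor: A=2; B=1; C=k**3 + 5*k**2 + k - 1.
Need (2)·f(k+1) − (1)·f(k) = k**3 + 5*k**2 + k - 1.
Bound: deg f ≤ 3.
Solve for f: f(k) = (k - 1)**2*(k + 1) (degree 3 ≤ 3).
Get s_k = R·t_k = 2**k*(k**3 - k**2 - k + 1) with R(k) = B(k−1)f(k)/C(k) = (k - 1)**2*(k + 1)/(k**3 + 5*k**2 + k - 1).
s_(k+1) − s_k = 2**k*(k**3 + 5*k**2 + k - 1) = t_k.
Evaluate s at k=9 and k=1: 327680 and 0; difference 327680.

Σ = 327680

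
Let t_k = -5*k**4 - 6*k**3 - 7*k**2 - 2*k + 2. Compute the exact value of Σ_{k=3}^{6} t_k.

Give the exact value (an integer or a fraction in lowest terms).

Compute t_(k+1)/t_k: get (5*k**4 + 26*k**3 + 55*k**2 + 54*k + 18)/(5*k**4 + 6*k**3 + 7*k**2 + 2*k - 2).
Take A(k)=1, B(k)=1, C(k)=k**4 + 6*k**3/5 + 7*k**2/5 + 2*k/5 - 2/5.
Key eq: (1)·f(k+1) = (1)·f(k) + (k**4 + 6*k**3/5 + 7*k**2/5 + 2*k/5 - 2/5).
d = 5 from the (0,0,4) case.
Solve for f: f(k) = k*(k**4 - k**3 + k**2 - k - 2)/5 (degree 5 ≤ 5).
R(k) = B(k−1)·f(k)/C(k) = k*(k**4 - k**3 + k**2 - k - 2)/(5*k**4 + 6*k**3 + 7*k**2 + 2*k - 2); s_k = R·t_k = k*(-k**4 + k**3 - k**2 + k + 2).
Δs = -5*k**4 - 6*k**3 - 7*k**2 - 2*k + 2, as required.
Telescoping: Σ = s_(7) − s_(3) = -14686 − (-174) = -14512.

Σ = -14512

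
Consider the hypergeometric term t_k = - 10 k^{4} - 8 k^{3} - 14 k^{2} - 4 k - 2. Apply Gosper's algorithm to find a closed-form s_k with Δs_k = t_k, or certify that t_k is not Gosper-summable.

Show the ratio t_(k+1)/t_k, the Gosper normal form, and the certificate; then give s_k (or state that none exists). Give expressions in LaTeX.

t_(k+1)/t_k = (5*k**4 + 24*k**3 + 49*k**2 + 48*k + 19)/(5*k**4 + 4*k**3 + 7*k**2 + 2*k + 1).
So A=1 and B=1, with C=k**4 + 4*k**3/5 + 7*k**2/5 + 2*k/5 + 1/5.
Key eq: (1)·f(k+1) = (1)·f(k) + (k**4 + 4*k**3/5 + 7*k**2/5 + 2*k/5 + 1/5).
d = 5 from the (0,0,4) case.
Solve for f: f(k) = k*(k**2 + 1)*(2*k**2 - 3*k + 2)/10 (degree 5 ≤ 5).
Certificate R = B(k−1)f/C = k*(k**2 + 1)*(2*k**2 - 3*k + 2)/(2*(5*k**4 + 4*k**3 + 7*k**2 + 2*k + 1)) gives s_k = k*(-2*k**4 + 3*k**3 - 4*k**2 + 3*k - 2).
Check: Δs_k = -10*k**4 - 8*k**3 - 14*k**2 - 4*k - 2. ✓

s_k = k \left(- 2 k^{4} + 3 k^{3} - 4 k^{2} + 3 k - 2\right)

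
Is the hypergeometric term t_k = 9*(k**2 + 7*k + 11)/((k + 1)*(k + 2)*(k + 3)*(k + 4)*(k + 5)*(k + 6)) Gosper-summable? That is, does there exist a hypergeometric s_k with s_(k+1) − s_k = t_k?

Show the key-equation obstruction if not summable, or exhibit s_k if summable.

Ratio r(k) = (k + 1)*(7*k + (k + 1)**2 + 18)/((k + 7)*(k**2 + 7*k + 11)).
Gosper form: A/B · C(k+1)/C(k) with A=k + 1, B=k + 7, C=k**2 + 7*k + 11.
Set up (k + 1)·f(k+1) − (k + 6)·f(k) − (k**2 + 7*k + 11) = 0.
d = 5 from the (1,1,2) case.
Solving with deg f ≤ 5: f(k) = k*(k + 2)*(k + 4)*(k**2 + 9*k + 23)/45.
So s_k = (B(k−1)f/C)·t_k = (k*(k + 2)*(k + 4)*(k + 6)*(k**2 + 9*k + 23)/(45*(k**2 + 7*k + 11)))·t_k = k*(k**2 + 9*k + 23)/(5*(k**3 + 9*k**2 + 23*k + 15)).
Check: Δs_k = 9*(k**2 + 7*k + 11)/(k**6 + 21*k**5 + 175*k**4 + 735*k**3 + 1624*k**2 + 1764*k + 720). ✓

Yes. s_k = k*(k**2 + 9*k + 23)/(5*(k**3 + 9*k**2 + 23*k + 15)).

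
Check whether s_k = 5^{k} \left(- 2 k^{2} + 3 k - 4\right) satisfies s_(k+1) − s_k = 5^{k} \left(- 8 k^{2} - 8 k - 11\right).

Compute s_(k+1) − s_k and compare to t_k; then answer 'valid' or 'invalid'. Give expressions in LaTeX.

Valid: the claim telescopes to t_k.

s_(k+1) = 5**(k + 1)*(-2*k**2 - k - 3)
s_(k+1) − s_k = 5**k*(-8*k**2 - 8*k - 11)
(s_(k+1) − s_k) − t_k = 0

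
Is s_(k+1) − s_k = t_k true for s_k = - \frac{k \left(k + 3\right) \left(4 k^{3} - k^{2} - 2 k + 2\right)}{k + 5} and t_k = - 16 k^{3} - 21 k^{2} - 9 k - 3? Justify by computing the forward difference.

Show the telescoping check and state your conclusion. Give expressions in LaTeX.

Invalid: residual \frac{2 \left(12 k^{4} + 102 k^{3} + 116 k^{2} + 46 k + 15\right)}{k^{2} + 11 k + 30} ≠ 0.

s_(k+1) = (k + 1)*(k + 4)*(2*k - 4*(k + 1)**3 + (k + 1)**2)/(k + 6)
s_(k+1) − s_k = (-16*k**5 - 173*k**4 - 516*k**3 - 500*k**2 - 211*k - 60)/(k**2 + 11*k + 30)
(s_(k+1) − s_k) − t_k = 2*(12*k**4 + 102*k**3 + 116*k**2 + 46*k + 15)/(k**2 + 11*k + 30)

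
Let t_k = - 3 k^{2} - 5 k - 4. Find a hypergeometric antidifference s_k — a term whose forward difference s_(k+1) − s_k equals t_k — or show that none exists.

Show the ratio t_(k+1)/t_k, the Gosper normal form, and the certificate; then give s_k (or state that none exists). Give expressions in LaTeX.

Compute t_(k+1)/t_k: get (3*k**2 + 11*k + 12)/(3*k**2 + 5*k + 4).
A = 1, B = 1, C = k**2 + 5*k/3 + 4/3.
Solve (1)·f(k+1) − (1)·f(k) = k**2 + 5*k/3 + 4/3.
From deg A=0, deg B=0, deg C=2: d=3.
Solving with deg f ≤ 3: f(k) = k*(k**2 + k + 2)/3.
Then R = B(k−1)f/C = k*(k**2 + k + 2)/(3*k**2 + 5*k + 4), so s_k = R(k)·t_k = k*(-k**2 - k - 2).
s_(k+1) − s_k = -3*k**2 - 5*k - 4 = t_k.

s_k = k \left(- k^{2} - k - 2\right)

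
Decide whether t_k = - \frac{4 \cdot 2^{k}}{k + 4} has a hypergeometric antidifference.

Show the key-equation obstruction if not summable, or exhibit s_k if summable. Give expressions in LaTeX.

t_(k+1)/t_k = 2*(k + 4)/(k + 5).
A = 2*k + 8, B = k + 5, C = 1.
Set up (2*k + 8)·f(k+1) − (k + 4)·f(k) − (1) = 0.
From deg A=1, deg B=1, deg C=0: d=-1.
deg f ≤ -1 is impossible — no certificate.

No — negative degree bound, so no certificate f.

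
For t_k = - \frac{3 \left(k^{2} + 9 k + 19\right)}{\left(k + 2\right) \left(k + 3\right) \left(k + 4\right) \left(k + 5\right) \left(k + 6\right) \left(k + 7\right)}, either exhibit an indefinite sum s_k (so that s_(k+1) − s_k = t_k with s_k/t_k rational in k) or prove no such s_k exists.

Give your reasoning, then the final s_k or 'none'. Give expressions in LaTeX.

s_k = \frac{k \left(- k^{2} - 12 k - 44\right)}{48 \left(k^{3} + 12 k^{2} + 44 k + 48\right)}

The ratio is (k + 2)*(9*k + (k + 1)**2 + 28)/((k + 8)*(k**2 + 9*k + 19)).
A = k + 2, B = k + 8, C = k**2 + 9*k + 19.
Set up (k + 2)·f(k+1) − (k + 7)·f(k) − (k**2 + 9*k + 19) = 0.
deg f ≤ 5 (via 1,1,2).
A polynomial solution: f(k) = k*(k + 3)*(k + 5)*(k**2 + 12*k + 44)/144.
Then R = B(k−1)f/C = k*(k + 3)*(k + 5)*(k + 7)*(k**2 + 12*k + 44)/(144*(k**2 + 9*k + 19)), so s_k = R(k)·t_k = k*(-k**2 - 12*k - 44)/(48*(k**3 + 12*k**2 + 44*k + 48)).
Check: Δs_k = 3*(-k**2 - 9*k - 19)/(k**6 + 27*k**5 + 295*k**4 + 1665*k**3 + 5104*k**2 + 8028*k + 5040). ✓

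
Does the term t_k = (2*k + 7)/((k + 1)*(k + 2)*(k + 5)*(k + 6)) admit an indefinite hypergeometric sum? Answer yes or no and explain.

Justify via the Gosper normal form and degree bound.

Yes. s_k = k*(k + 6)/(5*(k**2 + 6*k + 5)).

t_(k+1)/t_k = (k + 1)*(k + 5)*(2*k + 9)/((k + 3)*(k + 7)*(2*k + 7)).
Gosper form: A/B · C(k+1)/C(k) with A=k + 1, B=k + 7, C=k**3 + 21*k**2/2 + 73*k/2 + 42.
f must satisfy (k + 1)·f(k+1) − (k + 6)·f(k) = k**3 + 21*k**2/2 + 73*k/2 + 42.
d = 5 from the (1,1,3) case.
Match coefficients ⇒ f(k) = k*(k + 2)*(k + 3)*(k + 4)*(k + 6)/10.
So s_k = (B(k−1)f/C)·t_k = (k*(k + 2)*(k + 6)**2/(5*(2*k + 7)))·t_k = k*(k + 6)/(5*(k**2 + 6*k + 5)).
Δs = (2*k + 7)/(k**4 + 14*k**3 + 65*k**2 + 112*k + 60), as required.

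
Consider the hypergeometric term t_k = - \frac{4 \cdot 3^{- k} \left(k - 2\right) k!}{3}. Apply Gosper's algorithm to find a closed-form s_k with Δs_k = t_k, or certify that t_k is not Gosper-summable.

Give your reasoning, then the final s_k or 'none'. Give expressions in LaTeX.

Step 1: r(k) = (k**2 - 1)/(3*(k - 2)).
Factor: A=k/3 + 1/3; B=1; C=k - 2.
Set up (k/3 + 1/3)·f(k+1) − (1)·f(k) − (k - 2) = 0.
From deg A=1, deg B=0, deg C=1: d=0.
Coefficient equations give f(k) = 3.
Certificate R = B(k−1)f/C = 3/(k - 2) gives s_k = -4*factorial(k)/3**k.
Verify: -4*(k - 2)*factorial(k)/(3*3**k) matches t_k.

s_k = - 4 \cdot 3^{- k} k!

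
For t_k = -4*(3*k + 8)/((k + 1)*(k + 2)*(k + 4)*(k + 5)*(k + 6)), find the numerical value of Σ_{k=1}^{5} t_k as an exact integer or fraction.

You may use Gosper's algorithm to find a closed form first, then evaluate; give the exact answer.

The ratio is (k + 1)*(k + 4)*(3*k + 11)/((k + 3)*(k + 7)*(3*k + 8)).
A = k + 1, B = k + 7, C = k**2 + 17*k/3 + 8.
f must satisfy (k + 1)·f(k+1) − (k + 6)·f(k) = k**2 + 17*k/3 + 8.
d = 5 from the (1,1,2) case.
Match coefficients ⇒ f(k) = k*(k + 2)*(k + 3)*(k**2 + 10*k + 29)/60.
Get s_k = R·t_k = k*(-k**2 - 10*k - 29)/(5*(k**3 + 10*k**2 + 29*k + 20)) with R(k) = B(k−1)f(k)/C(k) = k*(k + 2)*(k + 6)*(k**2 + 10*k + 29)/(20*(3*k + 8)).
Δs = 4*(-3*k - 8)/(k**5 + 18*k**4 + 121*k**3 + 372*k**2 + 508*k + 240), as required.
Telescoping: Σ = s_(6) − s_(1) = -15/77 − (-2/15) = -71/1155.

Σ = -71/1155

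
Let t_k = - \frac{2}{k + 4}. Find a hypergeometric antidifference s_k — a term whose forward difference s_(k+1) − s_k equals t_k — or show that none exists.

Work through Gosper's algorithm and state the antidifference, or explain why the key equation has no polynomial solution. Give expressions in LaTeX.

Compute t_(k+1)/t_k: get (k + 4)/(k + 5).
A = k + 4, B = k + 5, C = 1.
Need (k + 4)·f(k+1) − (k + 4)·f(k) = 1.
Bound: deg f ≤ 0.
Write f(k) = c0. Then LHS − RHS = -1, requiring -1 = 0: contradictory. No certificate.

no hypergeometric antidifference exists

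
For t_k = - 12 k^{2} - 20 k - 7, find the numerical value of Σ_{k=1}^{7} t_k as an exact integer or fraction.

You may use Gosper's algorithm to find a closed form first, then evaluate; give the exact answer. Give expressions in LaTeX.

Σ = -2289

The ratio is (12*k**2 + 44*k + 39)/(12*k**2 + 20*k + 7).
A = 1, B = 1, C = k**2 + 5*k/3 + 7/12.
Solve (1)·f(k+1) − (1)·f(k) = k**2 + 5*k/3 + 7/12.
deg f ≤ 3 (via 0,0,2).
Solve for f: f(k) = k*(4*k**2 + 4*k - 1)/12 (degree 3 ≤ 3).
So s_k = (B(k−1)f/C)·t_k = (k*(4*k**2 + 4*k - 1)/((2*k + 1)*(6*k + 7)))·t_k = k*(-4*k**2 - 4*k + 1).
Δs = -12*k**2 - 20*k - 7, as required.
Σ_(k=1)^(7) t_k = s_(8) − s_(1) = -2296 − (-7) = -2289.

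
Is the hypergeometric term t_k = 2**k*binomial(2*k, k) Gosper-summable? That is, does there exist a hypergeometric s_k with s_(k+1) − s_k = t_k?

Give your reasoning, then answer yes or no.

r(k) = 4*(2*k + 1)/(k + 1) after simplifying.
Factor: A=8*k + 4; B=k + 1; C=1.
Key eq: (8*k + 4)·f(k+1) = (k)·f(k) + (1).
Bound: deg f ≤ -1.
deg f ≤ -1 is impossible — no certificate.

No. Not Gosper-summable.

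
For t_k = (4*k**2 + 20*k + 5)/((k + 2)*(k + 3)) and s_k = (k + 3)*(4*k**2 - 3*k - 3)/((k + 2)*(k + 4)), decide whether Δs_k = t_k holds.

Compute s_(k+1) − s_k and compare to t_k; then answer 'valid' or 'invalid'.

s_(k+1) = -(k + 4)*(3*k - 4*(k + 1)**2 + 6)/((k + 3)*(k + 5))
s_(k+1) − s_k = (4*k**4 + 56*k**3 + 238*k**2 + 348*k + 71)/(k**4 + 14*k**3 + 71*k**2 + 154*k + 120)
(s_(k+1) − s_k) − t_k = (-27*k**2 - 97*k - 29)/(k**4 + 14*k**3 + 71*k**2 + 154*k + 120)

Invalid: residual (-27*k**2 - 97*k - 29)/(k**4 + 14*k**3 + 71*k**2 + 154*k + 120) ≠ 0.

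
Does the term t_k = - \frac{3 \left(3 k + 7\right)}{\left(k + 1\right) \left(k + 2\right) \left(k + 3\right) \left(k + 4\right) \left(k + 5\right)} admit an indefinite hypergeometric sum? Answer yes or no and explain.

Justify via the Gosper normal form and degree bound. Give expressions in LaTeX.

Yes. s_k = \frac{k \left(- k^{2} - 8 k - 19\right)}{4 \left(k^{3} + 8 k^{2} + 19 k + 12\right)}.

Step 1: r(k) = (k + 1)*(3*k + 10)/((k + 6)*(3*k + 7)).
Take A(k)=k + 1, B(k)=k + 6, C(k)=k + 7/3.
Set up (k + 1)·f(k+1) − (k + 5)·f(k) − (k + 7/3) = 0.
deg f ≤ 4 (via 1,1,1).
Solving with deg f ≤ 4: f(k) = k*(k + 2)*(k**2 + 8*k + 19)/36.
Certificate R = B(k−1)f/C = k*(k + 2)*(k + 5)*(k**2 + 8*k + 19)/(12*(3*k + 7)) gives s_k = k*(-k**2 - 8*k - 19)/(4*(k**3 + 8*k**2 + 19*k + 12)).
Δs = 3*(-3*k - 7)/(k**5 + 15*k**4 + 85*k**3 + 225*k**2 + 274*k + 120), as required.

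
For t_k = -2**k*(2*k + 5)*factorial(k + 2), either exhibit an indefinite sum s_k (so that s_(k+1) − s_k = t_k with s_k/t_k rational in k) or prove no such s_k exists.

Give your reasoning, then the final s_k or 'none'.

s_k = -2**k*factorial(k + 2)

Step 1: r(k) = 2*(k + 3)*(2*k + 7)/(2*k + 5).
Take A(k)=2*k + 6, B(k)=1, C(k)=k + 5/2.
f must satisfy (2*k + 6)·f(k+1) − (1)·f(k) = k + 5/2.
d = 0 from the (1,0,1) case.
A polynomial solution: f(k) = 1/2.
So s_k = (B(k−1)f/C)·t_k = (1/(2*k + 5))·t_k = -2**k*factorial(k + 2).
Verify: -2**k*(2*k + 5)*factorial(k + 2) matches t_k.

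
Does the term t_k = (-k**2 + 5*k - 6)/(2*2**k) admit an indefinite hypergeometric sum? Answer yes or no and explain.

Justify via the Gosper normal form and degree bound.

Yes. s_k = (k**2 - 3*k + 4)/2**k.

t_(k+1)/t_k = (k - 1)/(2*(k - 3)).
Gosper form: A/B · C(k+1)/C(k) with A=1/2, B=1, C=k**2 - 5*k + 6.
Key eq: (1/2)·f(k+1) = (1)·f(k) + (k**2 - 5*k + 6).
Degrees (0,0,2) ⇒ d ≤ 2.
Solve for f: f(k) = -2*(k**2 - 3*k + 4) (degree 2 ≤ 2).
R(k) = B(k−1)·f(k)/C(k) = -2*(k**2 - 3*k + 4)/((k - 3)*(k - 2)); s_k = R·t_k = (k**2 - 3*k + 4)/2**k.
s_(k+1) − s_k = (-k**2 + 5*k - 6)/(2*2**k) = t_k.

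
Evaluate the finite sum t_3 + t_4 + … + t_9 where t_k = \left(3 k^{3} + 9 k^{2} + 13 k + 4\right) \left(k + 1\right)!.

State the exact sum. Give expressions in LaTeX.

Σ = 11895205800

r(k) = (3*k**4 + 24*k**3 + 76*k**2 + 109*k + 58)/(3*k**3 + 9*k**2 + 13*k + 4) after simplifying.
So A=k + 2 and B=1, with C=k**3 + 3*k**2 + 13*k/3 + 4/3.
Key eq: (k + 2)·f(k+1) = (1)·f(k) + (k**3 + 3*k**2 + 13*k/3 + 4/3).
Degrees (1,0,3) ⇒ d ≤ 2.
Solving with deg f ≤ 2: f(k) = (3*k**2 - 2)/3.
Then R = B(k−1)f/C = (3*k**2 - 2)/(3*k**3 + 9*k**2 + 13*k + 4), so s_k = R(k)·t_k = (3*k**2 - 2)*factorial(k + 1).
Verify: (3*k**3 + 9*k**2 + 13*k + 4)*factorial(k + 1) matches t_k.
Σ_(k=3)^(9) t_k = s_(10) − s_(3) = 11895206400 − (600) = 11895205800.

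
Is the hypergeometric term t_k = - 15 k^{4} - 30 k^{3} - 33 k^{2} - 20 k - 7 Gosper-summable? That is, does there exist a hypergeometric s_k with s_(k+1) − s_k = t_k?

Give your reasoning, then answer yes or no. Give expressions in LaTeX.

Step 1: r(k) = (15*k**4 + 90*k**3 + 213*k**2 + 236*k + 105)/(15*k**4 + 30*k**3 + 33*k**2 + 20*k + 7).
Gosper form: A/B · C(k+1)/C(k) with A=1, B=1, C=k**4 + 2*k**3 + 11*k**2/5 + 4*k/3 + 7/15.
Need (1)·f(k+1) − (1)·f(k) = k**4 + 2*k**3 + 11*k**2/5 + 4*k/3 + 7/15.
From deg A=0, deg B=0, deg C=4: d=5.
Solve for f: f(k) = k*(3*k**4 + k**2 + k + 2)/15 (degree 5 ≤ 5).
Certificate R = B(k−1)f/C = k*(3*k**4 + k**2 + k + 2)/(15*k**4 + 30*k**3 + 33*k**2 + 20*k + 7) gives s_k = k*(-3*k**4 - k**2 - k - 2).
Δs = -15*k**4 - 30*k**3 - 33*k**2 - 20*k - 7, as required.

Yes. s_k = k \left(- 3 k^{4} - k^{2} - k - 2\right).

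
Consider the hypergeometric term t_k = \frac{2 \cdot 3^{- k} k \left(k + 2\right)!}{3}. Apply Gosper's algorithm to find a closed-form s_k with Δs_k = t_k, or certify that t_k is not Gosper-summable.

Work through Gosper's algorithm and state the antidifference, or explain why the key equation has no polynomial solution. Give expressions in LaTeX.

The ratio is (k + 1)*(k + 3)/(3*k).
So A=k/3 + 1 and B=1, with C=k.
Need (k/3 + 1)·f(k+1) − (1)·f(k) = k.
d = 0 from the (1,0,1) case.
Match coefficients ⇒ f(k) = 3.
Then R = B(k−1)f/C = 3/k, so s_k = R(k)·t_k = 2*factorial(k + 2)/3**k.
Check: Δs_k = 2*k*factorial(k + 2)/(3*3**k). ✓

s_k = 2 \cdot 3^{- k} \left(k + 2\right)!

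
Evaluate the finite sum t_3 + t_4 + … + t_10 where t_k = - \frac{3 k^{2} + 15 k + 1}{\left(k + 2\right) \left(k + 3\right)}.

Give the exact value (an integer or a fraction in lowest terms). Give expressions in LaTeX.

Ratio r(k) = (k + 2)*(15*k + 3*(k + 1)**2 + 16)/((k + 4)*(3*k**2 + 15*k + 1)).
A = k + 2, B = k + 4, C = k**2 + 5*k + 1/3.
Need (k + 2)·f(k+1) − (k + 3)·f(k) = k**2 + 5*k + 1/3.
Degrees (1,1,2) ⇒ d ≤ 2.
Match coefficients ⇒ f(k) = k*(6*k - 5)/6.
So s_k = (B(k−1)f/C)·t_k = (k*(k + 3)*(6*k - 5)/(2*(3*k**2 + 15*k + 1)))·t_k = k*(5 - 6*k)/(2*(k + 2)).
Verify: (-3*k**2 - 15*k - 1)/(k**2 + 5*k + 6) matches t_k.
Σ_(k=3)^(10) t_k = s_(11) − s_(3) = -671/26 − (-39/10) = -1424/65.

Σ = -1424/65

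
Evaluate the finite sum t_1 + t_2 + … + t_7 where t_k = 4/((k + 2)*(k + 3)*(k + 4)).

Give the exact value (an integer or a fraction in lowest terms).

Σ = 49/330

Step 1: r(k) = (k + 2)/(k + 5).
Normal form (A,B,C) = (k + 2, k + 5, 1).
Need (k + 2)·f(k+1) − (k + 4)·f(k) = 1.
Degrees (1,1,0) ⇒ d ≤ 2.
A polynomial solution: f(k) = k*(k + 5)/12.
Get s_k = R·t_k = k*(k + 5)/(3*(k + 2)*(k + 3)) with R(k) = B(k−1)f(k)/C(k) = k*(k + 4)*(k + 5)/12.
Check: Δs_k = 4/(k**3 + 9*k**2 + 26*k + 24). ✓
Telescoping: Σ = s_(8) − s_(1) = 52/165 − (1/6) = 49/330.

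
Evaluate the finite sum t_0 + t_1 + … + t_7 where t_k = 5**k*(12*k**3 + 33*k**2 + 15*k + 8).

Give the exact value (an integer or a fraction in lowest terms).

r(k) = 5*(12*k**3 + 69*k**2 + 117*k + 68)/(12*k**3 + 33*k**2 + 15*k + 8) after simplifying.
Normal form (A,B,C) = (5, 1, k**3 + 11*k**2/4 + 5*k/4 + 2/3).
Need (5)·f(k+1) − (1)·f(k) = k**3 + 11*k**2/4 + 5*k/4 + 2/3.
From deg A=0, deg B=0, deg C=3: d=3.
Solving with deg f ≤ 3: f(k) = (3*k**3 - 3*k**2 + 2)/12.
Then R = B(k−1)f/C = (3*k**3 - 3*k**2 + 2)/(12*k**3 + 33*k**2 + 15*k + 8), so s_k = R(k)·t_k = 5**k*(3*k**3 - 3*k**2 + 2).
Δs = 5**k*(12*k**3 + 33*k**2 + 15*k + 8), as required.
Sum = s_(8) − s_(0); s_(8) = 525781250, s_(0) = 2 ⇒ 525781248.

Σ = 525781248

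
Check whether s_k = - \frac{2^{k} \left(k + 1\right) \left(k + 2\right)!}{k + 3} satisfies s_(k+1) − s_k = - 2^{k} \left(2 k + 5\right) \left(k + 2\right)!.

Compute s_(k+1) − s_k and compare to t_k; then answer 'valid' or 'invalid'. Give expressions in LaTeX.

Invalid: residual \frac{2^{k + 1} \left(k + 2\right) \left(2 k + 7\right) \left(k + 2\right)!}{\left(k + 3\right) \left(k + 4\right)} ≠ 0.

s_(k+1) = -2**(k + 1)*(k + 2)*factorial(k + 3)/(k + 4)
s_(k+1) − s_k = -2**k*(2*k**3 + 15*k**2 + 37*k + 32)*factorial(k + 2)/((k + 3)*(k + 4))
(s_(k+1) − s_k) − t_k = 2**(k + 1)*(k + 2)*(2*k + 7)*factorial(k + 2)/((k + 3)*(k + 4))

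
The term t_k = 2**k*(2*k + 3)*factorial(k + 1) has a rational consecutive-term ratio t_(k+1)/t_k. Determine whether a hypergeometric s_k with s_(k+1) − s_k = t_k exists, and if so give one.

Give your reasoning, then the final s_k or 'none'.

s_k = 2**k*factorial(k + 1)

r(k) = 2*(k + 2)*(2*k + 5)/(2*k + 3) after simplifying.
Normal form (A,B,C) = (2*k + 4, 1, k + 3/2).
Solve (2*k + 4)·f(k+1) − (1)·f(k) = k + 3/2.
Bound: deg f ≤ 0.
Solve for f: f(k) = 1/2 (degree 0 ≤ 0).
Get s_k = R·t_k = 2**k*factorial(k + 1) with R(k) = B(k−1)f(k)/C(k) = 1/(2*k + 3).
Check: Δs_k = 2**k*(2*k + 3)*factorial(k + 1). ✓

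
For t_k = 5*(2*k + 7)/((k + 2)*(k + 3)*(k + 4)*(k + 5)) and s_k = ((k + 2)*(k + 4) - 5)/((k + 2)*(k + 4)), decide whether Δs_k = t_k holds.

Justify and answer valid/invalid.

valid (s_(k+1) − s_k reduces to t_k)

s_(k+1) = ((k + 3)*(k + 5) - 5)/((k + 3)*(k + 5))
s_(k+1) − s_k = 5*(2*k + 7)/(k**4 + 14*k**3 + 71*k**2 + 154*k + 120)
(s_(k+1) − s_k) − t_k = 0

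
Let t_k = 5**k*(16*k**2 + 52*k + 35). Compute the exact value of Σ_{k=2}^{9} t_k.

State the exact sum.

t_(k+1)/t_k = 5*(16*k**2 + 84*k + 103)/(16*k**2 + 52*k + 35).
Take A(k)=5, B(k)=1, C(k)=k**2 + 13*k/4 + 35/16.
Solve (5)·f(k+1) − (1)·f(k) = k**2 + 13*k/4 + 35/16.
Degrees (0,0,2) ⇒ d ≤ 2.
Match coefficients ⇒ f(k) = k*(4*k + 3)/16.
R(k) = B(k−1)·f(k)/C(k) = k*(4*k + 3)/(16*k**2 + 52*k + 35); s_k = R·t_k = 5**k*k*(4*k + 3).
s_(k+1) − s_k = 5**k*(16*k**2 + 52*k + 35) = t_k.
Telescoping: Σ = s_(10) − s_(2) = 4199218750 − (550) = 4199218200.

Σ = 4199218200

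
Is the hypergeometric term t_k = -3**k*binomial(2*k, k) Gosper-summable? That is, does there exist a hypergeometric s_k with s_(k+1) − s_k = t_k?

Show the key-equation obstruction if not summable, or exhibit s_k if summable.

No — negative degree bound, so no certificate f.

t_(k+1)/t_k = 6*(2*k + 1)/(k + 1).
A = 12*k + 6, B = k + 1, C = 1.
Need (12*k + 6)·f(k+1) − (k)·f(k) = 1.
Bound: deg f ≤ -1.
deg f ≤ -1 is impossible — no certificate.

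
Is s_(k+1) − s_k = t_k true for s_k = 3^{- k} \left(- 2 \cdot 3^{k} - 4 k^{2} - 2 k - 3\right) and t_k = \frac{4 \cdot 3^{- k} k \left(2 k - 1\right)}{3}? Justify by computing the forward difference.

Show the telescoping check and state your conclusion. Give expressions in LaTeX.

valid (s_(k+1) − s_k reduces to t_k)

s_(k+1) = (-6*3**k - 4*k**2 - 10*k - 9)/(3*3**k)
s_(k+1) − s_k = 4*k*(2*k - 1)/(3*3**k)
(s_(k+1) − s_k) − t_k = 0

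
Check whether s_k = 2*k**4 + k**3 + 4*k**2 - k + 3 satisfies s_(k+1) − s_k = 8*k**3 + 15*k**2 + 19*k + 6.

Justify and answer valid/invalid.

Valid — Δs_k = t_k.

s_(k+1) = 2*k**4 + 9*k**3 + 19*k**2 + 18*k + 9
s_(k+1) − s_k = 8*k**3 + 15*k**2 + 19*k + 6
(s_(k+1) − s_k) − t_k = 0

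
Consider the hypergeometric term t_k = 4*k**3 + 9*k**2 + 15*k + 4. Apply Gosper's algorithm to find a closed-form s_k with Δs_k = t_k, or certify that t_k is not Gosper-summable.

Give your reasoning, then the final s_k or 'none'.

Compute t_(k+1)/t_k: get (4*k**3 + 21*k**2 + 45*k + 32)/(4*k**3 + 9*k**2 + 15*k + 4).
Factor: A=1; B=1; C=k**3 + 9*k**2/4 + 15*k/4 + 1.
Key eq: (1)·f(k+1) = (1)·f(k) + (k**3 + 9*k**2/4 + 15*k/4 + 1).
From deg A=0, deg B=0, deg C=3: d=4.
Match coefficients ⇒ f(k) = k*(k**3 + k**2 + 4*k - 2)/4.
Get s_k = R·t_k = k*(k**3 + k**2 + 4*k - 2) with R(k) = B(k−1)f(k)/C(k) = k*(k**3 + k**2 + 4*k - 2)/(4*k**3 + 9*k**2 + 15*k + 4).
s_(k+1) − s_k = 4*k**3 + 9*k**2 + 15*k + 4 = t_k.

s_k = k*(k**3 + k**2 + 4*k - 2)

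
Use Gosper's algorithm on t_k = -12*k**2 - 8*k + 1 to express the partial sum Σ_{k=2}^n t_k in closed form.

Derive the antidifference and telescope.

Step 1: r(k) = (12*k**2 + 32*k + 19)/(12*k**2 + 8*k - 1).
A = 1, B = 1, C = k**2 + 2*k/3 - 1/12.
Need (1)·f(k+1) − (1)·f(k) = k**2 + 2*k/3 - 1/12.
deg f ≤ 3 (via 0,0,2).
Solve for f: f(k) = k*(4*k**2 - 2*k - 3)/12 (degree 3 ≤ 3).
Certificate R = B(k−1)f/C = k*(4*k**2 - 2*k - 3)/(12*k**2 + 8*k - 1) gives s_k = k*(-4*k**2 + 2*k + 3).
s_(k+1) − s_k = -12*k**2 - 8*k + 1 = t_k.
s_(n+1) = -4*n**3 - 10*n**2 - 5*n + 1 and s_(2) = -18, so S(n) = -4*n**3 - 10*n**2 - 5*n + 19.

S(n) = -4*n**3 - 10*n**2 - 5*n + 19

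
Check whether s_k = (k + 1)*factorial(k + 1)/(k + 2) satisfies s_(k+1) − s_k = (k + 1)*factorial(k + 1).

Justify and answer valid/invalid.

s_(k+1) = (k + 2)*factorial(k + 2)/(k + 3)
s_(k+1) − s_k = (k**3 + 5*k**2 + 8*k + 5)*factorial(k + 1)/((k + 2)*(k + 3))
(s_(k+1) − s_k) − t_k = -(k**2 + 3*k + 1)*factorial(k + 1)/((k + 2)*(k + 3))

Invalid: residual -(k**2 + 3*k + 1)*factorial(k + 1)/((k + 2)*(k + 3)) ≠ 0.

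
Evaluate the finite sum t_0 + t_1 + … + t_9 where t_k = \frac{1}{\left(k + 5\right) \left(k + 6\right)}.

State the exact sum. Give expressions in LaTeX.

Σ = 2/15

The ratio is (k + 5)/(k + 7).
Gosper form: A/B · C(k+1)/C(k) with A=k + 5, B=k + 7, C=1.
Need (k + 5)·f(k+1) − (k + 6)·f(k) = 1.
Bound: deg f ≤ 1.
A polynomial solution: f(k) = k/5.
Get s_k = R·t_k = k/(5*(k + 5)) with R(k) = B(k−1)f(k)/C(k) = k*(k + 6)/5.
s_(k+1) − s_k = 1/(k**2 + 11*k + 30) = t_k.
Evaluate s at k=10 and k=0: 2/15 and 0; difference 2/15.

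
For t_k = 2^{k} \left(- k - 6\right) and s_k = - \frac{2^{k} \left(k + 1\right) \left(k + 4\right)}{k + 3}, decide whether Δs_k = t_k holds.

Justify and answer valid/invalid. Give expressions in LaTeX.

s_(k+1) = -2**(k + 1)*(k + 2)*(k + 5)/(k + 4)
s_(k+1) − s_k = 2**k*(-k**3 - 11*k**2 - 38*k - 44)/(k**2 + 7*k + 12)
(s_(k+1) − s_k) − t_k = 2**(k + 1)*(k**2 + 8*k + 14)/(k**2 + 7*k + 12)

Invalid: residual \frac{2^{k + 1} \left(k^{2} + 8 k + 14\right)}{k^{2} + 7 k + 12} ≠ 0.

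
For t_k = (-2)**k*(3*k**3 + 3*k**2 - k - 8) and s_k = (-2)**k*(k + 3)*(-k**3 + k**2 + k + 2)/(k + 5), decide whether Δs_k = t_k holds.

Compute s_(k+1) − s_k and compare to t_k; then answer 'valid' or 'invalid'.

s_(k+1) = (-2)**(k + 1)*(k + 4)*(k - (k + 1)**3 + (k + 1)**2 + 3)/(k + 6)
s_(k+1) − s_k = 3*(-2)**k*(k**5 + 10*k**4 + 28*k**3 + 15*k**2 - 30*k - 52)/(k**2 + 11*k + 30)
(s_(k+1) − s_k) − t_k = (-2)**(k + 1)*(3*k**4 + 19*k**3 + 13*k**2 - 14*k - 42)/(k**2 + 11*k + 30)

Invalid: residual (-2)**(k + 1)*(3*k**4 + 19*k**3 + 13*k**2 - 14*k - 42)/(k**2 + 11*k + 30) ≠ 0.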